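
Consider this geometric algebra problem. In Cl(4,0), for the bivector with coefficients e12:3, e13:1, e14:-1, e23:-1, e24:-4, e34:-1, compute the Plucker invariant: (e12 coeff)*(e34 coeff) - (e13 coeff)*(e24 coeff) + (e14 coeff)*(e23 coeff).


Plucker relation: af - be + cd
a*f = 3*(-1) = -3
b*e = 1*(-4) = -4
c*d = (-1)*(-1) = 1
af - be + cd = -3 - (-4) + 1
= 2


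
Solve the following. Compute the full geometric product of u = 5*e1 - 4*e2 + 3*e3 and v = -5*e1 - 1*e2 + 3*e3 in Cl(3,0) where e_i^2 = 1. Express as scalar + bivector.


In Cl(3,0): e_i^2 = 1, e_ie_j = -e_je_i for i != j.
Scalar part = u . v = 5*(-5) + (-4)*(-1) + 3*3
= -25 + 4 + 9 = -12
e12 coeff = 5*(-1) - (-4)*(-5) = -5 - 20 = -25
e13 coeff = 5*3 - 3*(-5) = 15 - (-15) = 30
e23 coeff = (-4)*3 - 3*(-1) = -12 - (-3) = -9
uv = -12 - 25*e12 + 30*e13 - 9*e23


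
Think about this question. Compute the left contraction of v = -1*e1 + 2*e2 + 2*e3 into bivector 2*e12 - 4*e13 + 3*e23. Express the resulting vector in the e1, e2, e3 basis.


Left contraction v _| B = <vB>_1 (grade-1 part of the geometric product vB).
Using e1_|e12 = e2, e2_|e12 = -e1, e1_|e13 = e3, e3_|e13 = -e1, e2_|e23 = e3, e3_|e23 = -e2:
e1 coeff: -v2*b12 - v3*b13 = -(2)*(2) - (2)*(-4) = 4
e2 coeff: v1*b12 - v3*b23 = (-1)*(2) - (2)*(3) = -8
e3 coeff: v1*b13 + v2*b23 = (-1)*(-4) + (2)*(3) = 10
v _| B = 4*e1 - 8*e2 + 10*e3


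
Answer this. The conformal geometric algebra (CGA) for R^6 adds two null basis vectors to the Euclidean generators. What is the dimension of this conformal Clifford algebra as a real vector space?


The conformal model of R^6 uses Cl(7,1): the 6 Euclidean generators plus two extra orthogonal generators e+ (e+^2 = +1) and e- (e-^2 = -1), from which the null vectors e0, einf are built.
Number of generators m = 6 + 2 = 8.
dim Cl(p,q) = 2^m = 2^8 = 256


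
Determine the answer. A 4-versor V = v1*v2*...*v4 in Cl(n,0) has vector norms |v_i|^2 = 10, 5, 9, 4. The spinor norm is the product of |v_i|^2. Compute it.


Spinor norm N(V) = |v1|^2 * |v2|^2 * ... * |v4|^2
= 10 * 5 * 9 * 4
Running product: 10, 50, 450, 1800
N(V) = 1800


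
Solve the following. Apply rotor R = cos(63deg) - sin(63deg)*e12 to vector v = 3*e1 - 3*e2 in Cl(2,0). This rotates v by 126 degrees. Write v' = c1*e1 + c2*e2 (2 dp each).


Rotor R = cos(63deg) - sin(63deg)*e12
Rotation angle theta = 2 * 63 = 126 degrees
v' = R*v*~R rotates v by theta.
cos(126deg) = -0.5878, sin(126deg) = 0.8090
v'_1 = 3*cos(126deg) - (-3)*sin(126deg)
= 3*(-0.5878) - (-3)*0.8090
= 0.66
v'_2 = 3*sin(126deg) + (-3)*cos(126deg)
= 3*0.8090 + (-3)*(-0.5878)
= 4.19
v' = 0.66*e1 + 4.19*e2


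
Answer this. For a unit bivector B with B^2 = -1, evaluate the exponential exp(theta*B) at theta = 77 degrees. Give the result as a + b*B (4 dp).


For a unit bivector B with B^2 = -1, the exponential series gives
e^(theta*B) = cos(theta) + sin(theta)*B (the GA analogue of Euler's formula).
theta = 77 degrees = 1.343904 rad
cos(77 deg) = 0.2250
sin(77 deg) = 0.9744
exp(theta*B) = 0.2250 + 0.9744*B


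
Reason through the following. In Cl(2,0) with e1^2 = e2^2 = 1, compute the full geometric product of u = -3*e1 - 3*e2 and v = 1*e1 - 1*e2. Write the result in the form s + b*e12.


Expand: (-3*e1 - 3*e2)(1*e1 - 1*e2)
= (-3)*1*e1e1 + (-3)*(-1)*e1e2 + (-3)*1*e2e1 + (-3)*(-1)*e2e2
Using e1^2 = e2^2 = 1, e2e1 = -e1e2:
Scalar part s = (-3)*1 + (-3)*(-1) = -3 + 3 = 0
Bivector part b = (-3)*(-1) - (-3)*1 = 3 - (-3) = 6
uv = 0 + 6*e12


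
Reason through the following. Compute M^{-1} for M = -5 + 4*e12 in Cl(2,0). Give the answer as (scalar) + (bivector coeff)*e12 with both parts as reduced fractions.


M = -5 + 4*e12, where e12^2 = -1.
Since M commutes with its reverse ~M = a - b*e12, M * ~M = a^2 - b^2*e12^2 = a^2 + b^2.
So M^{-1} = ~M / (a^2 + b^2) = (a - b*e12)/(a^2 + b^2).
a^2 + b^2 = 25 + 16 = 41
Scalar part = -5/41 = -5/41
Bivector coeff = -4/41 = -4/41
M^{-1} = -5/41 - 4/41*e12


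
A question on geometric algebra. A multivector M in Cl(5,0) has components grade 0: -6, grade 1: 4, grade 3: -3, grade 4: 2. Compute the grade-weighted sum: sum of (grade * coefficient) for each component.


Grade-weighted sum = sum of grade_k * coefficient_k
0*(-6) = 0
1*4 = 4
3*(-3) = -9
4*2 = 8
Total = 0 + 4 + (-9) + 8 = 3


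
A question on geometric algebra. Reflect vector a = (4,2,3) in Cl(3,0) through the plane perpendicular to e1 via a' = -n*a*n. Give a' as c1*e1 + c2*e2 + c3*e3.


Reflection formula: a' = -n*a*n, with n = e1 (unit vector, n^2 = 1).
For reflection through hyperplane perp to e1:
The component along e1 flips sign, others stay.
a = (4, 2, 3)
a' = (-4, 2, 3)
a' = -4*e1 + 2*e2 + 3*e3


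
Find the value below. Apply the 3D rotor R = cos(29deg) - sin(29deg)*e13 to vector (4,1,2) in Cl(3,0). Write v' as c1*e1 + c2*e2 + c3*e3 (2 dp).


Rotor R = cos(29deg) - sin(29deg)*e13
Rotation angle theta = 2 * 29 = 58 degrees in the e13 plane (e1 -> e3).
The component perpendicular to the plane (e2) is invariant: v'_2 = v2 = 1.00
cos(58deg) = 0.5299, sin(58deg) = 0.8480
v'_1 = v1*cos(theta) - v3*sin(theta) = 4*0.5299 - 2*0.8480 = 0.42
v'_3 = v1*sin(theta) + v3*cos(theta) = 4*0.8480 + 2*0.5299 = 4.45
v' = 0.42*e1 + 1.00*e2 + 4.45*e3


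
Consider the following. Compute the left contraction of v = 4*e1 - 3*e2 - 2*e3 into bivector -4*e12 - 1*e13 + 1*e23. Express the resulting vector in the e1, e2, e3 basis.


Left contraction v _| B = <vB>_1 (grade-1 part of the geometric product vB).
Using e1_|e12 = e2, e2_|e12 = -e1, e1_|e13 = e3, e3_|e13 = -e1, e2_|e23 = e3, e3_|e23 = -e2:
e1 coeff: -v2*b12 - v3*b13 = -(-3)*(-4) - (-2)*(-1) = -14
e2 coeff: v1*b12 - v3*b23 = (4)*(-4) - (-2)*(1) = -14
e3 coeff: v1*b13 + v2*b23 = (4)*(-1) + (-3)*(1) = -7
v _| B = -14*e1 - 14*e2 - 7*e3


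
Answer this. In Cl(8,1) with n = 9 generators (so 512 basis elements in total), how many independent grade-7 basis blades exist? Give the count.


Number of grade-k basis blades in Cl(p,q) with n = p + q is C(n, k).
n = 8 + 1 = 9
C(9, 7) = 9! / (7! * 2!)
= 362880 / (5040 * 2)
= 36


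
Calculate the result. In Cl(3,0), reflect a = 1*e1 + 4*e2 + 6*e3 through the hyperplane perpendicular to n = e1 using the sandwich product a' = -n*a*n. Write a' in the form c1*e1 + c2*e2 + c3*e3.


Reflection formula: a' = -n*a*n, with n = e1 (unit vector, n^2 = 1).
For reflection through hyperplane perp to e1:
The component along e1 flips sign, others stay.
a = (1, 4, 6)
a' = (-1, 4, 6)
a' = -1*e1 + 4*e2 + 6*e3


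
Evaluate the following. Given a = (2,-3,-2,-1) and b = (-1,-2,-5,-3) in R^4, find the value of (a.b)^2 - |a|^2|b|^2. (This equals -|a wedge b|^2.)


a . b = 2*(-1) + (-3)*(-2) + (-2)*(-5) + (-1)*(-3)
= -2 + 6 + 10 + 3 = 17
|a|^2 = 2^2 + (-3)^2 + (-2)^2 + (-1)^2 = 18
|b|^2 = (-1)^2 + (-2)^2 + (-5)^2 + (-3)^2 = 39
(a.b)^2 = 17^2 = 289
|a|^2 * |b|^2 = 18 * 39 = 702
Result = 289 - 702 = -413


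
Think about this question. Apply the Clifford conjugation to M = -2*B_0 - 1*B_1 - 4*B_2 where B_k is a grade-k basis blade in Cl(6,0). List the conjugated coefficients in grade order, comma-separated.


Clifford conjugate sign for grade k: (-1)^(k(k+1)/2)
Grade 0: (-1)^(0*1/2) = (-1)^0 = 1, coeff -2 -> -2
Grade 1: (-1)^(1*2/2) = (-1)^1 = -1, coeff -1 -> 1
Grade 2: (-1)^(2*3/2) = (-1)^3 = -1, coeff -4 -> 4
Conjugated coefficients: -2, 1, 4


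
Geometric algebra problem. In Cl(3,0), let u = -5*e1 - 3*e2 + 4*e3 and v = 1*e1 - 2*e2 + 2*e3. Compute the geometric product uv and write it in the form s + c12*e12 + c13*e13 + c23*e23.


In Cl(3,0): e_i^2 = 1, e_ie_j = -e_je_i for i != j.
Scalar part = u . v = (-5)*1 + (-3)*(-2) + 4*2
= -5 + 6 + 8 = 9
e12 coeff = (-5)*(-2) - (-3)*1 = 10 - (-3) = 13
e13 coeff = (-5)*2 - 4*1 = -10 - 4 = -14
e23 coeff = (-3)*2 - 4*(-2) = -6 - (-8) = 2
uv = 9 + 13*e12 - 14*e13 + 2*e23


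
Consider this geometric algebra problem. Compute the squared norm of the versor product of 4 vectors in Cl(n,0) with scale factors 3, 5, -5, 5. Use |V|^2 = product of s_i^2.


Each vector v_i has |v_i|^2 = s_i^2
Squared scales: 3^2 = 9, 5^2 = 25, (-5)^2 = 25, 5^2 = 25
|V|^2 = 9 * 25 * 25 * 25
= 140625


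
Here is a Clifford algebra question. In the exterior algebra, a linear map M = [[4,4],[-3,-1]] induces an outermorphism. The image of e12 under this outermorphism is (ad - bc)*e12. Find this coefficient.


The outermorphism of a linear map f sends e1^e2 to f(e1)^f(e2).
f(e1) = 4*e1 - 3*e2
f(e2) = 4*e1 - 1*e2
f(e1) ^ f(e2) = (4*e1 - 3*e2) ^ (4*e1 - 1*e2)
= 4*(-1)*e12 + (-3)*4*e21
= (-4 - (-12))*e12
= 8*e12
Coefficient = 8


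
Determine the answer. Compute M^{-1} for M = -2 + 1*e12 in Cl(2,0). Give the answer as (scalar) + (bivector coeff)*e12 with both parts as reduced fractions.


M = -2 + 1*e12, where e12^2 = -1.
Since M commutes with its reverse ~M = a - b*e12, M * ~M = a^2 - b^2*e12^2 = a^2 + b^2.
So M^{-1} = ~M / (a^2 + b^2) = (a - b*e12)/(a^2 + b^2).
a^2 + b^2 = 4 + 1 = 5
Scalar part = -2/5 = -2/5
Bivector coeff = -1/5 = -1/5
M^{-1} = -2/5 - 1/5*e12


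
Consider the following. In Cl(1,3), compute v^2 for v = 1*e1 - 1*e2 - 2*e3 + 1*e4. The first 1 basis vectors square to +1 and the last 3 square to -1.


v^2 = sum of c_i^2 * e_i^2
Positive signature terms (e_i^2 = +1): 1^2 = 1
Negative signature terms (e_j^2 = -1): (-1)^2 + (-2)^2 + 1^2 = 6
v^2 = 1 - 6 = -5


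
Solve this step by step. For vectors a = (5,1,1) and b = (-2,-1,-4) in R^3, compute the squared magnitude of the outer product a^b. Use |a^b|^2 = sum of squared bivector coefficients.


a wedge b = (a1*b2 - a2*b1)*e12 + (a1*b3 - a3*b1)*e13 + (a2*b3 - a3*b2)*e23
e12 coeff: 5*(-1) - 1*(-2) = -5 - (-2) = -3
e13 coeff: 5*(-4) - 1*(-2) = -20 - (-2) = -18
e23 coeff: 1*(-4) - 1*(-1) = -4 - (-1) = -3
|a wedge b|^2 = (-3)^2 + (-18)^2 + (-3)^2
= 9 + 324 + 9
= 342


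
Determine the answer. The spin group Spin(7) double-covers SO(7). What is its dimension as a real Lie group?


Spin(n) double-covers SO(n); both have Lie algebra so(n) of dimension n(n-1)/2.
n = 7
n(n-1) = 7 * 6 = 42
dim Spin(7) = 42/2 = 21


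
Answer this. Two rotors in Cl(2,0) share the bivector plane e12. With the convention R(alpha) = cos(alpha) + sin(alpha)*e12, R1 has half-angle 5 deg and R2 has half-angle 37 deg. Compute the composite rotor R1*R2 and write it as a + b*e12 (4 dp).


Same-plane rotors commute and their half-angles add:
R1*R2 = cos(a1 + a2) + sin(a1 + a2)*e12.
a1 + a2 = 5 + 37 = 42 deg
cos(42 deg) = 0.7431
sin(42 deg) = 0.6691
R1*R2 = 0.7431 + 0.6691*e12


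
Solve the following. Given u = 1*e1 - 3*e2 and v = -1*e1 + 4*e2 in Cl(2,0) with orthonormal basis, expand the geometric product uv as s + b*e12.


Expand: (1*e1 - 3*e2)(-1*e1 + 4*e2)
= 1*(-1)*e1e1 + 1*4*e1e2 + (-3)*(-1)*e2e1 + (-3)*4*e2e2
Using e1^2 = e2^2 = 1, e2e1 = -e1e2:
Scalar part s = 1*(-1) + (-3)*4 = -1 + (-12) = -13
Bivector part b = 1*4 - (-3)*(-1) = 4 - 3 = 1
uv = -13 + 1*e12


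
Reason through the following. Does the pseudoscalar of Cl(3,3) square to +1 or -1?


The pseudoscalar I = e1...e_n (product of all n generators) of Cl(p,q) satisfies I^2 = (-1)^(q + n(n-1)/2).
p = 3, q = 3, n = p + q = 6
n(n-1)/2 = 6 * 5 / 2 = 15
Exponent = q + n(n-1)/2 = 3 + 15 = 18
I^2 = (-1)^18 = +1


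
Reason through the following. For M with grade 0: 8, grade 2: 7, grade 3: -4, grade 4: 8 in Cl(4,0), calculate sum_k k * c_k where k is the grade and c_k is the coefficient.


Grade-weighted sum = sum of grade_k * coefficient_k
0*8 = 0
2*7 = 14
3*(-4) = -12
4*8 = 32
Total = 0 + 14 + (-12) + 32 = 34


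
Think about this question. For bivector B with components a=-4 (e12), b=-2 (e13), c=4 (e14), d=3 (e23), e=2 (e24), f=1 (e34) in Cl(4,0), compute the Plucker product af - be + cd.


Plucker relation: af - be + cd
a*f = (-4)*1 = -4
b*e = (-2)*2 = -4
c*d = 4*3 = 12
af - be + cd = -4 - (-4) + 12
= 12


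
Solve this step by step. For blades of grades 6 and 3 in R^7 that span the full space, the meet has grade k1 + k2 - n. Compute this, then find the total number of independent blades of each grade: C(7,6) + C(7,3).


Meet grade = grade(A) + grade(B) - n
= 6 + 3 - 7 = 2
C(7,6) = 7
C(7,3) = 35
dim_A + dim_B = 7 + 35 = 42


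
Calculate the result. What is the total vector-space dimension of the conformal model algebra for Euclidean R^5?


The conformal model of R^5 uses Cl(6,1): the 5 Euclidean generators plus two extra orthogonal generators e+ (e+^2 = +1) and e- (e-^2 = -1), from which the null vectors e0, einf are built.
Number of generators m = 5 + 2 = 7.
dim Cl(p,q) = 2^m = 2^7 = 128


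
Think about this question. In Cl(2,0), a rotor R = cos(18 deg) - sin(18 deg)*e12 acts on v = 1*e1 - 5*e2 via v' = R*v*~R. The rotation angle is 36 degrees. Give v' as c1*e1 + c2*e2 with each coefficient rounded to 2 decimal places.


Rotor R = cos(18deg) - sin(18deg)*e12
Rotation angle theta = 2 * 18 = 36 degrees
v' = R*v*~R rotates v by theta.
cos(36deg) = 0.8090, sin(36deg) = 0.5878
v'_1 = 1*cos(36deg) - (-5)*sin(36deg)
= 1*0.8090 - (-5)*0.5878
= 3.75
v'_2 = 1*sin(36deg) + (-5)*cos(36deg)
= 1*0.5878 + (-5)*0.8090
= -3.46
v' = 3.75*e1 - 3.46*e2


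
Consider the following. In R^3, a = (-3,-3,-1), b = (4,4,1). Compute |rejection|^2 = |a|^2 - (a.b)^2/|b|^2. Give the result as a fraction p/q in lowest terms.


|a|^2 = (-3)^2 + (-3)^2 + (-1)^2 = 19
|b|^2 = 4^2 + 4^2 + 1^2 = 33
a . b = (-3)*4 + (-3)*4 + (-1)*1 = -25
(a.b)^2 = (-25)^2 = 625
|rej|^2 = 19 - 625/33
= (627 - 625)/33
= 2/33
In lowest terms: 2/33


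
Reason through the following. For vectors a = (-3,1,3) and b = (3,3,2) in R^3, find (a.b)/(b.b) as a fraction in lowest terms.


Projection coefficient = (a . b) / (b . b)
a . b = (-3)*3 + 1*3 + 3*2
= -9 + 3 + 6 = 0
b . b = 3^2 + 3^2 + 2^2
= 9 + 9 + 4 = 22
Coefficient = 0/22
In lowest terms: 0/1


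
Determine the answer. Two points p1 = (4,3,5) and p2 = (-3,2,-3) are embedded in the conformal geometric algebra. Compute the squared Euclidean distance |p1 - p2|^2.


p1 - p2 = (7, 1, 8)
|p1 - p2|^2 = 7^2 + 1^2 + 8^2
= 49 + 1 + 64
= 114


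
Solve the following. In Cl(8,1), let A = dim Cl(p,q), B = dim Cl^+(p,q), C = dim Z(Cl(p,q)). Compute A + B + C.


n = 8 + 1 = 9
Total dim = 2^9 = 512
Even subalgebra dim = 2^8 = 256
n is odd, so center dim = 2
Sum = 512 + 256 + 2 = 770


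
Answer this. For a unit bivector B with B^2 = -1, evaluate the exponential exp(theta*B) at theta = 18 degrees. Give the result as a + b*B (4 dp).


For a unit bivector B with B^2 = -1, the exponential series gives
e^(theta*B) = cos(theta) + sin(theta)*B (the GA analogue of Euler's formula).
theta = 18 degrees = 0.314159 rad
cos(18 deg) = 0.9511
sin(18 deg) = 0.3090
exp(theta*B) = 0.9511 + 0.3090*B


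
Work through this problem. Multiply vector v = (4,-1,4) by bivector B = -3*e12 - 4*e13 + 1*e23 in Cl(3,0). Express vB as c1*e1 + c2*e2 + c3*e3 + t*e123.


vB has grade-1 (vector) and grade-3 (trivector) parts: vB = (v _| B) + (v ^ B).
Vector part <vB>_1:
  e1: -v2*b12 - v3*b13 = -(-1)*(-3) - (4)*(-4) = 13
  e2: v1*b12 - v3*b23 = (4)*(-3) - (4)*(1) = -16
  e3: v1*b13 + v2*b23 = (4)*(-4) + (-1)*(1) = -17
Trivector part <vB>_3:
  e123: v1*b23 - v2*b13 + v3*b12 = (4)*(1) - (-1)*(-4) + (4)*(-3) = -12
vB = 13*e1 - 16*e2 - 17*e3 - 12*e123


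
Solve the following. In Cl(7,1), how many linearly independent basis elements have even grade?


Even subalgebra dimension = 2^(n-1)
n = 7 + 1 = 8
2^(8 - 1) = 2^7 = 128
Verification: sum of C(8,k) for even k = 1 + 28 + 70 + 28 + 1 = 128
Result = 128


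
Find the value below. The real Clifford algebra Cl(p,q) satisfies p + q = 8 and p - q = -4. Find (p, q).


We need p + q = 8 and p - q = -4.
Adding: 2p = 8 + (-4) = 4, so p = 2.
Then q = 8 - 2 = 6.
(p, q) = (2, 6)


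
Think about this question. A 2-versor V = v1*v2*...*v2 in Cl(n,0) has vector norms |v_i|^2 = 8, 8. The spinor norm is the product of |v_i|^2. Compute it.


Spinor norm N(V) = |v1|^2 * |v2|^2 * ... * |v2|^2
= 8 * 8
Running product: 8, 64
N(V) = 64


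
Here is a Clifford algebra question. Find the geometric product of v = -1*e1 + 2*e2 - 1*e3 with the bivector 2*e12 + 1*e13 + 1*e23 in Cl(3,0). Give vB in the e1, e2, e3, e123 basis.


vB has grade-1 (vector) and grade-3 (trivector) parts: vB = (v _| B) + (v ^ B).
Vector part <vB>_1:
  e1: -v2*b12 - v3*b13 = -(2)*(2) - (-1)*(1) = -3
  e2: v1*b12 - v3*b23 = (-1)*(2) - (-1)*(1) = -1
  e3: v1*b13 + v2*b23 = (-1)*(1) + (2)*(1) = 1
Trivector part <vB>_3:
  e123: v1*b23 - v2*b13 + v3*b12 = (-1)*(1) - (2)*(1) + (-1)*(2) = -5
vB = -3*e1 - 1*e2 + 1*e3 - 5*e123


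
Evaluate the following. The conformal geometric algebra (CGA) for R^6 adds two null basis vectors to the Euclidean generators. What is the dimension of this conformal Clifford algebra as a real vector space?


The conformal model of R^6 uses Cl(7,1): the 6 Euclidean generators plus two extra orthogonal generators e+ (e+^2 = +1) and e- (e-^2 = -1), from which the null vectors e0, einf are built.
Number of generators m = 6 + 2 = 8.
dim Cl(p,q) = 2^m = 2^8 = 256


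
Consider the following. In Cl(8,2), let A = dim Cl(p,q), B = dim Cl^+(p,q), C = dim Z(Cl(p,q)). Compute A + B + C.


n = 8 + 2 = 10
Total dim = 2^10 = 1024
Even subalgebra dim = 2^9 = 512
n is even, so center dim = 1
Sum = 1024 + 512 + 1 = 1537


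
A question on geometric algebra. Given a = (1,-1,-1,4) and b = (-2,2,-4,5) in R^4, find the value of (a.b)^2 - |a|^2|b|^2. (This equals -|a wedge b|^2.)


a . b = 1*(-2) + (-1)*2 + (-1)*(-4) + 4*5
= -2 + (-2) + 4 + 20 = 20
|a|^2 = 1^2 + (-1)^2 + (-1)^2 + 4^2 = 19
|b|^2 = (-2)^2 + 2^2 + (-4)^2 + 5^2 = 49
(a.b)^2 = 20^2 = 400
|a|^2 * |b|^2 = 19 * 49 = 931
Result = 400 - 931 = -531


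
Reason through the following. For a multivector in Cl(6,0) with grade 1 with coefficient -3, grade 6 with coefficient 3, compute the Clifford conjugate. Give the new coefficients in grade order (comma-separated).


Clifford conjugate sign for grade k: (-1)^(k(k+1)/2)
Grade 1: (-1)^(1*2/2) = (-1)^1 = -1, coeff -3 -> 3
Grade 6: (-1)^(6*7/2) = (-1)^21 = -1, coeff 3 -> -3
Conjugated coefficients: 3, -3


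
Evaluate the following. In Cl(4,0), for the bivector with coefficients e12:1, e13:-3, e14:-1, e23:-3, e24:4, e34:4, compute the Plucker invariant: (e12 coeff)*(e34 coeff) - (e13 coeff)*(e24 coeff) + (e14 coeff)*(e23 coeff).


Plucker relation: af - be + cd
a*f = 1*4 = 4
b*e = (-3)*4 = -12
c*d = (-1)*(-3) = 3
af - be + cd = 4 - (-12) + 3
= 19


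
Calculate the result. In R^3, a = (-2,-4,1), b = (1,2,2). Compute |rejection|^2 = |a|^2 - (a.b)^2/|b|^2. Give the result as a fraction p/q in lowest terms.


|a|^2 = (-2)^2 + (-4)^2 + 1^2 = 21
|b|^2 = 1^2 + 2^2 + 2^2 = 9
a . b = (-2)*1 + (-4)*2 + 1*2 = -8
(a.b)^2 = (-8)^2 = 64
|rej|^2 = 21 - 64/9
= (189 - 64)/9
= 125/9
In lowest terms: 125/9


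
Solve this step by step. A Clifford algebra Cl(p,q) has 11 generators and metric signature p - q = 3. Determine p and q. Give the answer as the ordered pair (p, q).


We need p + q = 11 and p - q = 3.
Adding: 2p = 11 + 3 = 14, so p = 7.
Then q = 11 - 7 = 4.
(p, q) = (7, 4)


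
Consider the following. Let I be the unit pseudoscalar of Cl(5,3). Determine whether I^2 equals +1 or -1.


The pseudoscalar I = e1...e_n (product of all n generators) of Cl(p,q) satisfies I^2 = (-1)^(q + n(n-1)/2).
p = 5, q = 3, n = p + q = 8
n(n-1)/2 = 8 * 7 / 2 = 28
Exponent = q + n(n-1)/2 = 3 + 28 = 31
I^2 = (-1)^31 = -1


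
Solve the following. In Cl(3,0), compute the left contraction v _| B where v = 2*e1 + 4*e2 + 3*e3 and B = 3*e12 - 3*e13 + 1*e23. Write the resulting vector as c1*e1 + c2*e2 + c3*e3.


Left contraction v _| B = <vB>_1 (grade-1 part of the geometric product vB).
Using e1_|e12 = e2, e2_|e12 = -e1, e1_|e13 = e3, e3_|e13 = -e1, e2_|e23 = e3, e3_|e23 = -e2:
e1 coeff: -v2*b12 - v3*b13 = -(4)*(3) - (3)*(-3) = -3
e2 coeff: v1*b12 - v3*b23 = (2)*(3) - (3)*(1) = 3
e3 coeff: v1*b13 + v2*b23 = (2)*(-3) + (4)*(1) = -2
v _| B = -3*e1 + 3*e2 - 2*e3


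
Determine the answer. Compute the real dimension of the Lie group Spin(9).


Spin(n) double-covers SO(n); both have Lie algebra so(n) of dimension n(n-1)/2.
n = 9
n(n-1) = 9 * 8 = 72
dim Spin(9) = 72/2 = 36


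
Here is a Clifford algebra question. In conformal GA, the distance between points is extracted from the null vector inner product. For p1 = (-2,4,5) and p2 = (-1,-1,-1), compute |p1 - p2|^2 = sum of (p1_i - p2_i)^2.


p1 - p2 = (-1, 5, 6)
|p1 - p2|^2 = (-1)^2 + 5^2 + 6^2
= 1 + 25 + 36
= 62


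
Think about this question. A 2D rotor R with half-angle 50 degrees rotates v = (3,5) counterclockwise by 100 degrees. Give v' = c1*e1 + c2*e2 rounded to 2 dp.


Rotor R = cos(50deg) - sin(50deg)*e12
Rotation angle theta = 2 * 50 = 100 degrees
v' = R*v*~R rotates v by theta.
cos(100deg) = -0.1736, sin(100deg) = 0.9848
v'_1 = 3*cos(100deg) - 5*sin(100deg)
= 3*(-0.1736) - 5*0.9848
= -5.44
v'_2 = 3*sin(100deg) + 5*cos(100deg)
= 3*0.9848 + 5*(-0.1736)
= 2.09
v' = -5.44*e1 + 2.09*e2


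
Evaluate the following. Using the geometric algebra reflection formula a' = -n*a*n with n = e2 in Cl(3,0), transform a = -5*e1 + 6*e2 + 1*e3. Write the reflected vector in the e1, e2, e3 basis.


Reflection formula: a' = -n*a*n, with n = e2 (unit vector, n^2 = 1).
For reflection through hyperplane perp to e2:
The component along e2 flips sign, others stay.
a = (-5, 6, 1)
a' = (-5, -6, 1)
a' = -5*e1 - 6*e2 + 1*e3


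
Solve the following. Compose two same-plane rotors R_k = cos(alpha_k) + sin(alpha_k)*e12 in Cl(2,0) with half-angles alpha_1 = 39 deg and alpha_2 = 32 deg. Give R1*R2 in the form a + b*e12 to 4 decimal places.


Same-plane rotors commute and their half-angles add:
R1*R2 = cos(a1 + a2) + sin(a1 + a2)*e12.
a1 + a2 = 39 + 32 = 71 deg
cos(71 deg) = 0.3256
sin(71 deg) = 0.9455
R1*R2 = 0.3256 + 0.9455*e12


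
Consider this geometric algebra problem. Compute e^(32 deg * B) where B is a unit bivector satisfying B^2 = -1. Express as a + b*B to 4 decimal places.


For a unit bivector B with B^2 = -1, the exponential series gives
e^(theta*B) = cos(theta) + sin(theta)*B (the GA analogue of Euler's formula).
theta = 32 degrees = 0.558505 rad
cos(32 deg) = 0.8480
sin(32 deg) = 0.5299
exp(theta*B) = 0.8480 + 0.5299*B


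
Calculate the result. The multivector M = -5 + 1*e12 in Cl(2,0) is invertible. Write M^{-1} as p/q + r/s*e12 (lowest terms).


M = -5 + 1*e12, where e12^2 = -1.
Since M commutes with its reverse ~M = a - b*e12, M * ~M = a^2 - b^2*e12^2 = a^2 + b^2.
So M^{-1} = ~M / (a^2 + b^2) = (a - b*e12)/(a^2 + b^2).
a^2 + b^2 = 25 + 1 = 26
Scalar part = -5/26 = -5/26
Bivector coeff = -1/26 = -1/26
M^{-1} = -5/26 - 1/26*e12


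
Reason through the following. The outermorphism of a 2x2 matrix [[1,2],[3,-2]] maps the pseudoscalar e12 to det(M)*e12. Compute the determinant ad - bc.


The outermorphism of a linear map f sends e1^e2 to f(e1)^f(e2).
f(e1) = 1*e1 + 3*e2
f(e2) = 2*e1 - 2*e2
f(e1) ^ f(e2) = (1*e1 + 3*e2) ^ (2*e1 - 2*e2)
= 1*(-2)*e12 + 3*2*e21
= (-2 - 6)*e12
= -8*e12
Coefficient = -8


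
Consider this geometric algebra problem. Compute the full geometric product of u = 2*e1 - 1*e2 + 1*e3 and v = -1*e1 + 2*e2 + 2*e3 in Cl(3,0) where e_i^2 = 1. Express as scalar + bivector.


In Cl(3,0): e_i^2 = 1, e_ie_j = -e_je_i for i != j.
Scalar part = u . v = 2*(-1) + (-1)*2 + 1*2
= -2 + (-2) + 2 = -2
e12 coeff = 2*2 - (-1)*(-1) = 4 - 1 = 3
e13 coeff = 2*2 - 1*(-1) = 4 - (-1) = 5
e23 coeff = (-1)*2 - 1*2 = -2 - 2 = -4
uv = -2 + 3*e12 + 5*e13 - 4*e23


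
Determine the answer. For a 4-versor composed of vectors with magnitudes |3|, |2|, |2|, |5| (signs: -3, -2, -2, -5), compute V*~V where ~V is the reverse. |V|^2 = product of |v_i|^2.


Each vector v_i has |v_i|^2 = s_i^2
Squared scales: (-3)^2 = 9, (-2)^2 = 4, (-2)^2 = 4, (-5)^2 = 25
|V|^2 = 9 * 4 * 4 * 25
= 3600


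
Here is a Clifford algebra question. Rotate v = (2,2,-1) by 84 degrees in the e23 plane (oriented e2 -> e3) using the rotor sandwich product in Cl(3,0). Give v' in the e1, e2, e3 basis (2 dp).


Rotor R = cos(42deg) - sin(42deg)*e23
Rotation angle theta = 2 * 42 = 84 degrees in the e23 plane (e2 -> e3).
The component perpendicular to the plane (e1) is invariant: v'_1 = v1 = 2.00
cos(84deg) = 0.1045, sin(84deg) = 0.9945
v'_2 = v2*cos(theta) - v3*sin(theta) = 2*0.1045 - (-1)*0.9945 = 1.20
v'_3 = v2*sin(theta) + v3*cos(theta) = 2*0.9945 + (-1)*0.1045 = 1.88
v' = 2.00*e1 + 1.20*e2 + 1.88*e3


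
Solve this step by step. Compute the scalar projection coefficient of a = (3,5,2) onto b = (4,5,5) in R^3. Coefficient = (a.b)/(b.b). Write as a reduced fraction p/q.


Projection coefficient = (a . b) / (b . b)
a . b = 3*4 + 5*5 + 2*5
= 12 + 25 + 10 = 47
b . b = 4^2 + 5^2 + 5^2
= 16 + 25 + 25 = 66
Coefficient = 47/66
In lowest terms: 47/66


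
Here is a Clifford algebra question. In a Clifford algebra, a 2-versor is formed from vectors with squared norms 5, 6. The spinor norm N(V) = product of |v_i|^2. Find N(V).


Spinor norm N(V) = |v1|^2 * |v2|^2 * ... * |v2|^2
= 5 * 6
Running product: 5, 30
N(V) = 30


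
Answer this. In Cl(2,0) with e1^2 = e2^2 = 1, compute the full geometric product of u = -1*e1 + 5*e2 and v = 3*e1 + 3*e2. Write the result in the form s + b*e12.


Expand: (-1*e1 + 5*e2)(3*e1 + 3*e2)
= (-1)*3*e1e1 + (-1)*3*e1e2 + 5*3*e2e1 + 5*3*e2e2
Using e1^2 = e2^2 = 1, e2e1 = -e1e2:
Scalar part s = (-1)*3 + 5*3 = -3 + 15 = 12
Bivector part b = (-1)*3 - 5*3 = -3 - 15 = -18
uv = 12 - 18*e12


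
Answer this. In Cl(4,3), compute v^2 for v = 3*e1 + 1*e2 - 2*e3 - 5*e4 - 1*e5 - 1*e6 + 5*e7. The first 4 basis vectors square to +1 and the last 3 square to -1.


v^2 = sum of c_i^2 * e_i^2
Positive signature terms (e_i^2 = +1): 3^2 + 1^2 + (-2)^2 + (-5)^2 = 39
Negative signature terms (e_j^2 = -1): (-1)^2 + (-1)^2 + 5^2 = 27
v^2 = 39 - 27 = 12


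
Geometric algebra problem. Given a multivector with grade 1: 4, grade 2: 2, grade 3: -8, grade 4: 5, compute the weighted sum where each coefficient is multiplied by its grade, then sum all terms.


Grade-weighted sum = sum of grade_k * coefficient_k
1*4 = 4
2*2 = 4
3*(-8) = -24
4*5 = 20
Total = 4 + 4 + (-24) + 20 = 4


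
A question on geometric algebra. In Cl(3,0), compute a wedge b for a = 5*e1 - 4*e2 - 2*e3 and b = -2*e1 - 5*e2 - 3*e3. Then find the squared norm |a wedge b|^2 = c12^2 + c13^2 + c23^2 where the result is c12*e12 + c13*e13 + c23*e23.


a wedge b = (a1*b2 - a2*b1)*e12 + (a1*b3 - a3*b1)*e13 + (a2*b3 - a3*b2)*e23
e12 coeff: 5*(-5) - (-4)*(-2) = -25 - 8 = -33
e13 coeff: 5*(-3) - (-2)*(-2) = -15 - 4 = -19
e23 coeff: (-4)*(-3) - (-2)*(-5) = 12 - 10 = 2
|a wedge b|^2 = (-33)^2 + (-19)^2 + 2^2
= 1089 + 361 + 4
= 1454


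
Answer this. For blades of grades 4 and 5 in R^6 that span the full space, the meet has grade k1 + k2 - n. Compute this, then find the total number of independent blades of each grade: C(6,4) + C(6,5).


Meet grade = grade(A) + grade(B) - n
= 4 + 5 - 6 = 3
C(6,4) = 15
C(6,5) = 6
dim_A + dim_B = 15 + 6 = 21


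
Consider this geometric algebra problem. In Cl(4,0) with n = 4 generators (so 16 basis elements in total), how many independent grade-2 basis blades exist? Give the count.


Number of grade-k basis blades in Cl(p,q) with n = p + q is C(n, k).
n = 4 + 0 = 4
C(4, 2) = 4! / (2! * 2!)
= 24 / (2 * 2)
= 6


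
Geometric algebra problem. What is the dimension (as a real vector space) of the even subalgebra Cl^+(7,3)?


Even subalgebra dimension = 2^(n-1)
n = 7 + 3 = 10
2^(10 - 1) = 2^9 = 512
Verification: sum of C(10,k) for even k = 1 + 45 + 210 + 210 + 45 + 1 = 512
Result = 512


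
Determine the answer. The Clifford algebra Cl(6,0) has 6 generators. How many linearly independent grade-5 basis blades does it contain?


Number of grade-k basis blades in Cl(p,q) with n = p + q is C(n, k).
n = 6 + 0 = 6
C(6, 5) = 6! / (5! * 1!)
= 720 / (120 * 1)
= 6


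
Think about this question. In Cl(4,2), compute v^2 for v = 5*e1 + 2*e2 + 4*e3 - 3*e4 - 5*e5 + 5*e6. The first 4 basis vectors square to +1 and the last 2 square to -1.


v^2 = sum of c_i^2 * e_i^2
Positive signature terms (e_i^2 = +1): 5^2 + 2^2 + 4^2 + (-3)^2 = 54
Negative signature terms (e_j^2 = -1): (-5)^2 + 5^2 = 50
v^2 = 54 - 50 = 4


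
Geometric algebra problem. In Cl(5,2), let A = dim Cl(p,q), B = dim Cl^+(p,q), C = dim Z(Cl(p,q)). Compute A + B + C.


n = 5 + 2 = 7
Total dim = 2^7 = 128
Even subalgebra dim = 2^6 = 64
n is odd, so center dim = 2
Sum = 128 + 64 + 2 = 194


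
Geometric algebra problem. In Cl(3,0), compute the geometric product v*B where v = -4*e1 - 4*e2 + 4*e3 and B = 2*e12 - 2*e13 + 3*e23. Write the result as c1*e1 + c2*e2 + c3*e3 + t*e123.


vB has grade-1 (vector) and grade-3 (trivector) parts: vB = (v _| B) + (v ^ B).
Vector part <vB>_1:
  e1: -v2*b12 - v3*b13 = -(-4)*(2) - (4)*(-2) = 16
  e2: v1*b12 - v3*b23 = (-4)*(2) - (4)*(3) = -20
  e3: v1*b13 + v2*b23 = (-4)*(-2) + (-4)*(3) = -4
Trivector part <vB>_3:
  e123: v1*b23 - v2*b13 + v3*b12 = (-4)*(3) - (-4)*(-2) + (4)*(2) = -12
vB = 16*e1 - 20*e2 - 4*e3 - 12*e123


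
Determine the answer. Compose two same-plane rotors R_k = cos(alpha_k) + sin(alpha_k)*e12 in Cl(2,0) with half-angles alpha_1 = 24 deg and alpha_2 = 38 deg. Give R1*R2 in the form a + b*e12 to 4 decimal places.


Same-plane rotors commute and their half-angles add:
R1*R2 = cos(a1 + a2) + sin(a1 + a2)*e12.
a1 + a2 = 24 + 38 = 62 deg
cos(62 deg) = 0.4695
sin(62 deg) = 0.8829
R1*R2 = 0.4695 + 0.8829*e12


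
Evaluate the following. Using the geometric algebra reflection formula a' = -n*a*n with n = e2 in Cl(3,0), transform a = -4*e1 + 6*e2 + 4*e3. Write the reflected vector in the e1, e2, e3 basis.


Reflection formula: a' = -n*a*n, with n = e2 (unit vector, n^2 = 1).
For reflection through hyperplane perp to e2:
The component along e2 flips sign, others stay.
a = (-4, 6, 4)
a' = (-4, -6, 4)
a' = -4*e1 - 6*e2 + 4*e3


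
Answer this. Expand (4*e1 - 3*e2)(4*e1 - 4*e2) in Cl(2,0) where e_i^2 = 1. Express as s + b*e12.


Expand: (4*e1 - 3*e2)(4*e1 - 4*e2)
= 4*4*e1e1 + 4*(-4)*e1e2 + (-3)*4*e2e1 + (-3)*(-4)*e2e2
Using e1^2 = e2^2 = 1, e2e1 = -e1e2:
Scalar part s = 4*4 + (-3)*(-4) = 16 + 12 = 28
Bivector part b = 4*(-4) - (-3)*4 = -16 - (-12) = -4
uv = 28 - 4*e12


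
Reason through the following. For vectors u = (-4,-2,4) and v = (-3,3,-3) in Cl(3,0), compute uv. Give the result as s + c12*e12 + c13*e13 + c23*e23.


In Cl(3,0): e_i^2 = 1, e_ie_j = -e_je_i for i != j.
Scalar part = u . v = (-4)*(-3) + (-2)*3 + 4*(-3)
= 12 + (-6) + (-12) = -6
e12 coeff = (-4)*3 - (-2)*(-3) = -12 - 6 = -18
e13 coeff = (-4)*(-3) - 4*(-3) = 12 - (-12) = 24
e23 coeff = (-2)*(-3) - 4*3 = 6 - 12 = -6
uv = -6 - 18*e12 + 24*e13 - 6*e23


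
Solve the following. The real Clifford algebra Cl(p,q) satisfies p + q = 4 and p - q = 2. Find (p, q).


We need p + q = 4 and p - q = 2.
Adding: 2p = 4 + 2 = 6, so p = 3.
Then q = 4 - 3 = 1.
(p, q) = (3, 1)


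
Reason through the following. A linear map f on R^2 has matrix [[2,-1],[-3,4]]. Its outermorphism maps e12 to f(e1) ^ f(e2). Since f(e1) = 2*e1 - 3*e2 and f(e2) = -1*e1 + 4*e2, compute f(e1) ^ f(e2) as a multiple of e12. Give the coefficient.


The outermorphism of a linear map f sends e1^e2 to f(e1)^f(e2).
f(e1) = 2*e1 - 3*e2
f(e2) = -1*e1 + 4*e2
f(e1) ^ f(e2) = (2*e1 - 3*e2) ^ (-1*e1 + 4*e2)
= 2*4*e12 + (-3)*(-1)*e21
= (8 - 3)*e12
= 5*e12
Coefficient = 5


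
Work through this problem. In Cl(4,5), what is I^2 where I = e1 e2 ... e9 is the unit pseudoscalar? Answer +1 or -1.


The pseudoscalar I = e1...e_n (product of all n generators) of Cl(p,q) satisfies I^2 = (-1)^(q + n(n-1)/2).
p = 4, q = 5, n = p + q = 9
n(n-1)/2 = 9 * 8 / 2 = 36
Exponent = q + n(n-1)/2 = 5 + 36 = 41
I^2 = (-1)^41 = -1


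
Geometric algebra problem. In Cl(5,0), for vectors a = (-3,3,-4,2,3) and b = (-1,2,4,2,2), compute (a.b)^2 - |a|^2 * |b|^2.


a . b = (-3)*(-1) + 3*2 + (-4)*4 + 2*2 + 3*2
= 3 + 6 + (-16) + 4 + 6 = 3
|a|^2 = (-3)^2 + 3^2 + (-4)^2 + 2^2 + 3^2 = 47
|b|^2 = (-1)^2 + 2^2 + 4^2 + 2^2 + 2^2 = 29
(a.b)^2 = 3^2 = 9
|a|^2 * |b|^2 = 47 * 29 = 1363
Result = 9 - 1363 = -1354


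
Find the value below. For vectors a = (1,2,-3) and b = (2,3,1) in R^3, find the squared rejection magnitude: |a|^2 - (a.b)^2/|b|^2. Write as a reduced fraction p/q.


|a|^2 = 1^2 + 2^2 + (-3)^2 = 14
|b|^2 = 2^2 + 3^2 + 1^2 = 14
a . b = 1*2 + 2*3 + (-3)*1 = 5
(a.b)^2 = 5^2 = 25
|rej|^2 = 14 - 25/14
= (196 - 25)/14
= 171/14
In lowest terms: 171/14


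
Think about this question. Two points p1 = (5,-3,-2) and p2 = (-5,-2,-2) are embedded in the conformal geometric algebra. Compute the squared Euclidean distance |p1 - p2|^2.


p1 - p2 = (10, -1, 0)
|p1 - p2|^2 = 10^2 + (-1)^2 + 0^2
= 100 + 1 + 0
= 101


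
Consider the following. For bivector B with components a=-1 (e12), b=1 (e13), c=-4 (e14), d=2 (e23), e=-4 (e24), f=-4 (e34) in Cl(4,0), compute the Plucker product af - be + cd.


Plucker relation: af - be + cd
a*f = (-1)*(-4) = 4
b*e = 1*(-4) = -4
c*d = (-4)*2 = -8
af - be + cd = 4 - (-4) + (-8)
= 0


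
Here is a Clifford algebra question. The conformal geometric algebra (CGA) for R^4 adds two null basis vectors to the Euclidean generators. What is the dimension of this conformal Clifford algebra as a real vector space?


The conformal model of R^4 uses Cl(5,1): the 4 Euclidean generators plus two extra orthogonal generators e+ (e+^2 = +1) and e- (e-^2 = -1), from which the null vectors e0, einf are built.
Number of generators m = 4 + 2 = 6.
dim Cl(p,q) = 2^m = 2^6 = 64


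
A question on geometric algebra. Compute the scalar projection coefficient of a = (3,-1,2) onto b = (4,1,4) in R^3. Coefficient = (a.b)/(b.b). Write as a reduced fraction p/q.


Projection coefficient = (a . b) / (b . b)
a . b = 3*4 + (-1)*1 + 2*4
= 12 + (-1) + 8 = 19
b . b = 4^2 + 1^2 + 4^2
= 16 + 1 + 16 = 33
Coefficient = 19/33
In lowest terms: 19/33


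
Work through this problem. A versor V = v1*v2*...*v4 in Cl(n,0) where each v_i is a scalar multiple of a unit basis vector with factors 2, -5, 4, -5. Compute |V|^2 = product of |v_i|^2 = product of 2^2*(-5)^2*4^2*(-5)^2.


Each vector v_i has |v_i|^2 = s_i^2
Squared scales: 2^2 = 4, (-5)^2 = 25, 4^2 = 16, (-5)^2 = 25
|V|^2 = 4 * 25 * 16 * 25
= 40000


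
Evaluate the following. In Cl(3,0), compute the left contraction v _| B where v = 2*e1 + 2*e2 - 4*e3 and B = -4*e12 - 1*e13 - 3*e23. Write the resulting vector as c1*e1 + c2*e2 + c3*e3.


Left contraction v _| B = <vB>_1 (grade-1 part of the geometric product vB).
Using e1_|e12 = e2, e2_|e12 = -e1, e1_|e13 = e3, e3_|e13 = -e1, e2_|e23 = e3, e3_|e23 = -e2:
e1 coeff: -v2*b12 - v3*b13 = -(2)*(-4) - (-4)*(-1) = 4
e2 coeff: v1*b12 - v3*b23 = (2)*(-4) - (-4)*(-3) = -20
e3 coeff: v1*b13 + v2*b23 = (2)*(-1) + (2)*(-3) = -8
v _| B = 4*e1 - 20*e2 - 8*e3


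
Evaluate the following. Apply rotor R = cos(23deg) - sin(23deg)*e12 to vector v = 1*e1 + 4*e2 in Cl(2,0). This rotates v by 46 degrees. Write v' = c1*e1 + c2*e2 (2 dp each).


Rotor R = cos(23deg) - sin(23deg)*e12
Rotation angle theta = 2 * 23 = 46 degrees
v' = R*v*~R rotates v by theta.
cos(46deg) = 0.6947, sin(46deg) = 0.7193
v'_1 = 1*cos(46deg) - 4*sin(46deg)
= 1*0.6947 - 4*0.7193
= -2.18
v'_2 = 1*sin(46deg) + 4*cos(46deg)
= 1*0.7193 + 4*0.6947
= 3.50
v' = -2.18*e1 + 3.50*e2


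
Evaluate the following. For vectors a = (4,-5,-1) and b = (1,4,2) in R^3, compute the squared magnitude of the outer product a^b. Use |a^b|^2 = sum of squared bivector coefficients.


a wedge b = (a1*b2 - a2*b1)*e12 + (a1*b3 - a3*b1)*e13 + (a2*b3 - a3*b2)*e23
e12 coeff: 4*4 - (-5)*1 = 16 - (-5) = 21
e13 coeff: 4*2 - (-1)*1 = 8 - (-1) = 9
e23 coeff: (-5)*2 - (-1)*4 = -10 - (-4) = -6
|a wedge b|^2 = 21^2 + 9^2 + (-6)^2
= 441 + 81 + 36
= 558


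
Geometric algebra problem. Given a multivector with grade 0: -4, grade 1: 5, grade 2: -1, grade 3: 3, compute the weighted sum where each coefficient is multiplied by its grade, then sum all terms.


Grade-weighted sum = sum of grade_k * coefficient_k
0*(-4) = 0
1*5 = 5
2*(-1) = -2
3*3 = 9
Total = 0 + 5 + (-2) + 9 = 12


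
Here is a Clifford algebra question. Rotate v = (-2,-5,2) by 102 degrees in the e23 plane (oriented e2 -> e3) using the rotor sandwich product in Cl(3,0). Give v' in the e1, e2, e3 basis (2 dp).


Rotor R = cos(51deg) - sin(51deg)*e23
Rotation angle theta = 2 * 51 = 102 degrees in the e23 plane (e2 -> e3).
The component perpendicular to the plane (e1) is invariant: v'_1 = v1 = -2.00
cos(102deg) = -0.2079, sin(102deg) = 0.9781
v'_2 = v2*cos(theta) - v3*sin(theta) = -5*(-0.2079) - 2*0.9781 = -0.92
v'_3 = v2*sin(theta) + v3*cos(theta) = -5*0.9781 + 2*(-0.2079) = -5.31
v' = -2.00*e1 - 0.92*e2 - 5.31*e3


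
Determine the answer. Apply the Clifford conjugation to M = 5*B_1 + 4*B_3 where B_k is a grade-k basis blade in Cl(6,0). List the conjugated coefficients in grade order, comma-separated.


Clifford conjugate sign for grade k: (-1)^(k(k+1)/2)
Grade 1: (-1)^(1*2/2) = (-1)^1 = -1, coeff 5 -> -5
Grade 3: (-1)^(3*4/2) = (-1)^6 = 1, coeff 4 -> 4
Conjugated coefficients: -5, 4


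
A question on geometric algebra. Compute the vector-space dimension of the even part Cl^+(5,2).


Even subalgebra dimension = 2^(n-1)
n = 5 + 2 = 7
2^(7 - 1) = 2^6 = 64
Verification: sum of C(7,k) for even k = 1 + 21 + 35 + 7 = 64
Result = 64


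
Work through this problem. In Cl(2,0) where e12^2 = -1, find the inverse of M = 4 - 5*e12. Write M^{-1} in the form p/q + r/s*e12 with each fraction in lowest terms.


M = 4 - 5*e12, where e12^2 = -1.
Since M commutes with its reverse ~M = a - b*e12, M * ~M = a^2 - b^2*e12^2 = a^2 + b^2.
So M^{-1} = ~M / (a^2 + b^2) = (a - b*e12)/(a^2 + b^2).
a^2 + b^2 = 16 + 25 = 41
Scalar part = 4/41 = 4/41
Bivector coeff = 5/41 = 5/41
M^{-1} = 4/41 + 5/41*e12


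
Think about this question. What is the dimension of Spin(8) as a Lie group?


Spin(n) double-covers SO(n); both have Lie algebra so(n) of dimension n(n-1)/2.
n = 8
n(n-1) = 8 * 7 = 56
dim Spin(8) = 56/2 = 28


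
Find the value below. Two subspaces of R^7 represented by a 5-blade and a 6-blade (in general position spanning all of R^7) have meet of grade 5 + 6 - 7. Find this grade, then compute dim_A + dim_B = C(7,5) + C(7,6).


Meet grade = grade(A) + grade(B) - n
= 5 + 6 - 7 = 4
C(7,5) = 21
C(7,6) = 7
dim_A + dim_B = 21 + 7 = 28


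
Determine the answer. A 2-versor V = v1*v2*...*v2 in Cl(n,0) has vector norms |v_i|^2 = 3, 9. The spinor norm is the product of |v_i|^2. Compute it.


Spinor norm N(V) = |v1|^2 * |v2|^2 * ... * |v2|^2
= 3 * 9
Running product: 3, 27
N(V) = 27


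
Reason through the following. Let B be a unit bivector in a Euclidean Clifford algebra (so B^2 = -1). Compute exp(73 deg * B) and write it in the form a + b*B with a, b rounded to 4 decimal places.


For a unit bivector B with B^2 = -1, the exponential series gives
e^(theta*B) = cos(theta) + sin(theta)*B (the GA analogue of Euler's formula).
theta = 73 degrees = 1.27409 rad
cos(73 deg) = 0.2924
sin(73 deg) = 0.9563
exp(theta*B) = 0.2924 + 0.9563*B


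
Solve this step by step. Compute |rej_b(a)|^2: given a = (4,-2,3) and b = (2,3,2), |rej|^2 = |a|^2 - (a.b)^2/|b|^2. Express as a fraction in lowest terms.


|a|^2 = 4^2 + (-2)^2 + 3^2 = 29
|b|^2 = 2^2 + 3^2 + 2^2 = 17
a . b = 4*2 + (-2)*3 + 3*2 = 8
(a.b)^2 = 8^2 = 64
|rej|^2 = 29 - 64/17
= (493 - 64)/17
= 429/17
In lowest terms: 429/17


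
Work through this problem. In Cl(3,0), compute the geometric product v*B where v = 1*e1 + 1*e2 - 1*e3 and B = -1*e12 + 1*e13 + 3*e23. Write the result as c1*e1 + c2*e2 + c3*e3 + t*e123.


vB has grade-1 (vector) and grade-3 (trivector) parts: vB = (v _| B) + (v ^ B).
Vector part <vB>_1:
  e1: -v2*b12 - v3*b13 = -(1)*(-1) - (-1)*(1) = 2
  e2: v1*b12 - v3*b23 = (1)*(-1) - (-1)*(3) = 2
  e3: v1*b13 + v2*b23 = (1)*(1) + (1)*(3) = 4
Trivector part <vB>_3:
  e123: v1*b23 - v2*b13 + v3*b12 = (1)*(3) - (1)*(1) + (-1)*(-1) = 3
vB = 2*e1 + 2*e2 + 4*e3 + 3*e123


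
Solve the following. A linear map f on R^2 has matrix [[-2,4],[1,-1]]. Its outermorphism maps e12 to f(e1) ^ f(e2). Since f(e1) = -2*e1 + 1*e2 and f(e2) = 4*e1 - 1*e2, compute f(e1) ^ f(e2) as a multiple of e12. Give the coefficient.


The outermorphism of a linear map f sends e1^e2 to f(e1)^f(e2).
f(e1) = -2*e1 + 1*e2
f(e2) = 4*e1 - 1*e2
f(e1) ^ f(e2) = (-2*e1 + 1*e2) ^ (4*e1 - 1*e2)
= (-2)*(-1)*e12 + 1*4*e21
= (2 - 4)*e12
= -2*e12
Coefficient = -2
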